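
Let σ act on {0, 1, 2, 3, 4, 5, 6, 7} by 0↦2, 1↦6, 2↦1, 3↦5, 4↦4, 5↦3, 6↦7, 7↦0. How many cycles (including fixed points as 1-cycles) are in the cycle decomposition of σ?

3

Cycle decomposition: (0 2 1 6 7) (3 5) (4).
3 cycles.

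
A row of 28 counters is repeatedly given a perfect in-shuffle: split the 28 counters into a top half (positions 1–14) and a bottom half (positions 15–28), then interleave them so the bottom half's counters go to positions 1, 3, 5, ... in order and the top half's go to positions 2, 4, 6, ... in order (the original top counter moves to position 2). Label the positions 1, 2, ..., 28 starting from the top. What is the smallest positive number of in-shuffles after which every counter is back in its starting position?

The in-shuffle permutes the 28 positions with cycle lengths [28].
Every counter is home exactly when every cycle has completed a whole number of laps, i.e. after lcm(28) = 28 in-shuffles.

28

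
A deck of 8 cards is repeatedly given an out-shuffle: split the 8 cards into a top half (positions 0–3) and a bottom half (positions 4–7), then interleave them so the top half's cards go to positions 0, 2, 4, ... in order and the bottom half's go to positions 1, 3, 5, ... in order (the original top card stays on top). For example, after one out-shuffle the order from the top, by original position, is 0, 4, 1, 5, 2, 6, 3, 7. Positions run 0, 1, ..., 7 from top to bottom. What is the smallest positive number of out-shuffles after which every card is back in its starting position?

3

The out-shuffle permutes the 8 positions with cycle lengths [1, 1, 3, 3].
Every card is home exactly when every cycle has completed a whole number of laps, i.e. after lcm(1, 3) = 3 out-shuffles.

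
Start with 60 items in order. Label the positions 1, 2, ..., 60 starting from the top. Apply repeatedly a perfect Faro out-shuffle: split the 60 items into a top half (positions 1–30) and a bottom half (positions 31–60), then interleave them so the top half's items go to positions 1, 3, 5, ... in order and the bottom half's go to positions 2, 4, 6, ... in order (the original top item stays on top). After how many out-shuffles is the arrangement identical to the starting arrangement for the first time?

58

The out-shuffle permutes the 60 positions with cycle lengths [1, 1, 58].
Every item is home exactly when every cycle has completed a whole number of laps, i.e. after lcm(1, 58) = 58 out-shuffles.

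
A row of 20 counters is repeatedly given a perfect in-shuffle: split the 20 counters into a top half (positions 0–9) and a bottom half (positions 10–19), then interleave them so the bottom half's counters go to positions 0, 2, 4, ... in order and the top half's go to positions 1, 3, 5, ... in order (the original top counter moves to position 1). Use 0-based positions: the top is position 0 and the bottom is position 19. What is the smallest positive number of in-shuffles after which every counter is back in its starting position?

6

The in-shuffle permutes the 20 positions with cycle lengths [2, 3, 3, 6, 6].
Every counter is home exactly when every cycle has completed a whole number of laps, i.e. after lcm(2, 3, 6) = 6 in-shuffles.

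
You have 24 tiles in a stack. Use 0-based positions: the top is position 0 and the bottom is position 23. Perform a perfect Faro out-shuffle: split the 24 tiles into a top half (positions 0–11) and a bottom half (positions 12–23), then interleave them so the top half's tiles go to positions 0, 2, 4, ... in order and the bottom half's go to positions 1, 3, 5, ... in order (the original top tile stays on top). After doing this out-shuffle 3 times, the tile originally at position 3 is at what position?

Track the tile's position through each out-shuffle:
3 → 6 → 12 → 1

1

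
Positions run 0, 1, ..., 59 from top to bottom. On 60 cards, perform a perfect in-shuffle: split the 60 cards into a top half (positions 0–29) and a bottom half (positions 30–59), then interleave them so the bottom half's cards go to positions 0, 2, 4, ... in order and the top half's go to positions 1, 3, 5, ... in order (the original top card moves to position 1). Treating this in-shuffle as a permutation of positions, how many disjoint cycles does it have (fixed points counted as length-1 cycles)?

1

Trace each unvisited position around until it returns:
(0 1 3 7 15 31 ... len 60)
1 cycle in total.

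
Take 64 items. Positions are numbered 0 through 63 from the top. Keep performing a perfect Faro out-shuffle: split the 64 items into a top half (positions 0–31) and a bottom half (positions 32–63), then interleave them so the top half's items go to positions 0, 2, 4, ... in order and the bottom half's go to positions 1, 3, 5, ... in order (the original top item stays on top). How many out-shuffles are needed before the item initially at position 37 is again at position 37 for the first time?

6

Follow position 37 under repeated out-shuffles:
37 → 11 → 22 → 44 → 25 → 50 → 37
It first returns after 6 out-shuffles.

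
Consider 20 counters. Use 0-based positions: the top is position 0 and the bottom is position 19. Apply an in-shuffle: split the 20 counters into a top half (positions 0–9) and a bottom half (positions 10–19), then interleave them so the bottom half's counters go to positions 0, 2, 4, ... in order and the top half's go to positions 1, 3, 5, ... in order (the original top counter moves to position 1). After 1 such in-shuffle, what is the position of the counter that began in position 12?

4

Track the counter's position through each in-shuffle:
12 → 4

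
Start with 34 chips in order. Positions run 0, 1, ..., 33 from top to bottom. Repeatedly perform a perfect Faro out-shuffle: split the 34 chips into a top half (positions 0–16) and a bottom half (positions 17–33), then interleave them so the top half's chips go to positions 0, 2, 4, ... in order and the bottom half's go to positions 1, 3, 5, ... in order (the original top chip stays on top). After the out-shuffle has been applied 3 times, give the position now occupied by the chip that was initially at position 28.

26

Track the chip's position through each out-shuffle:
28 → 23 → 13 → 26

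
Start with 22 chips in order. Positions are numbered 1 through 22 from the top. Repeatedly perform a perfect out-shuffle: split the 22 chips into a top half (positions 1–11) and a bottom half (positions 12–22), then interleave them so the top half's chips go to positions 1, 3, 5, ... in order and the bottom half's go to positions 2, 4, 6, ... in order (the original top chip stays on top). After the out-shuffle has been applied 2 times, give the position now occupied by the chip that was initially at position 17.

2

Track the chip's position through each out-shuffle:
17 → 12 → 2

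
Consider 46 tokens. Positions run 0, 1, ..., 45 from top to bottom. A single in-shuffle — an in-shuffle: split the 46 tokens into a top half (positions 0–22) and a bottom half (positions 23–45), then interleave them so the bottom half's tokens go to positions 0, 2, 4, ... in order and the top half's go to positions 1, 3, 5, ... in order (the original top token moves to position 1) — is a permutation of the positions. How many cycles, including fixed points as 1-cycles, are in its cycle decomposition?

2

Trace each unvisited position around until it returns:
(0 1 3 7 15 31 ... len 23) (4 9 19 39 32 18 ... len 23)
2 cycles in total.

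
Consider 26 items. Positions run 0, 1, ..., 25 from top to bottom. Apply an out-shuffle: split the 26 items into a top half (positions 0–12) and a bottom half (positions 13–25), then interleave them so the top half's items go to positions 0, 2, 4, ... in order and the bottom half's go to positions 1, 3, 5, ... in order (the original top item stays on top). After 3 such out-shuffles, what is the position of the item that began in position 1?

Track the item's position through each out-shuffle:
1 → 2 → 4 → 8

8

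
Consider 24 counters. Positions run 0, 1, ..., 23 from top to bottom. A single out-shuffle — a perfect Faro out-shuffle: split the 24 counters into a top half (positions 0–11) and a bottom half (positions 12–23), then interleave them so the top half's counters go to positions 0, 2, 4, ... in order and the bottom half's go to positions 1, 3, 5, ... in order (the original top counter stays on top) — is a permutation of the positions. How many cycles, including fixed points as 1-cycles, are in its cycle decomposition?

4

Trace each unvisited position around until it returns:
(0) (1 2 4 8 16 9 ... len 11) (5 10 20 17 11 22 ... len 11) (23)
4 cycles in total.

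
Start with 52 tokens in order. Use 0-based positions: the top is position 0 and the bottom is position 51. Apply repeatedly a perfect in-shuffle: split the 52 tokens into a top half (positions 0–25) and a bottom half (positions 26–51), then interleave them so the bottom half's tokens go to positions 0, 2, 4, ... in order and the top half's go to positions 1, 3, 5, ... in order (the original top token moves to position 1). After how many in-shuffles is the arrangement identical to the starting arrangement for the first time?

52

The in-shuffle permutes the 52 positions with cycle lengths [52].
Every token is home exactly when every cycle has completed a whole number of laps, i.e. after lcm(52) = 52 in-shuffles.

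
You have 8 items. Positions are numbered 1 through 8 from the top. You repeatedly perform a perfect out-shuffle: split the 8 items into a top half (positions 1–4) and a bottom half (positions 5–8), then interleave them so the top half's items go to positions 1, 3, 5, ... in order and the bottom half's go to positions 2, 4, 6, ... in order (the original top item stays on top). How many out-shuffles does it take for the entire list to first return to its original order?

3

The out-shuffle permutes the 8 positions with cycle lengths [1, 1, 3, 3].
Every item is home exactly when every cycle has completed a whole number of laps, i.e. after lcm(1, 3) = 3 out-shuffles.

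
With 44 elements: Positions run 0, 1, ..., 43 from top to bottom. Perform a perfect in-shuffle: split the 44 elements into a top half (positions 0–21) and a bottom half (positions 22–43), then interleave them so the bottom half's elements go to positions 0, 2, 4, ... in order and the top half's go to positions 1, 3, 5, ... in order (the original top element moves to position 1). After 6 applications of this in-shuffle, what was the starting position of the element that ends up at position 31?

Work backwards from position 31, undoing one in-shuffle at a time:
31 ← 15 ← 7 ← 3 ← 1 ← 0 ← 22
So the element now at position 31 started at position 22.

22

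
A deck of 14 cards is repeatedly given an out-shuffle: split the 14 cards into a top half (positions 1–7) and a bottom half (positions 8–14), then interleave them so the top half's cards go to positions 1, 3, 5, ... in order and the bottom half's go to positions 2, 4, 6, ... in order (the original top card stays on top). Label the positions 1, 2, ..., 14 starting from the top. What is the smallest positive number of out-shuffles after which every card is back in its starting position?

The out-shuffle permutes the 14 positions with cycle lengths [1, 1, 12].
Every card is home exactly when every cycle has completed a whole number of laps, i.e. after lcm(1, 12) = 12 out-shuffles.

12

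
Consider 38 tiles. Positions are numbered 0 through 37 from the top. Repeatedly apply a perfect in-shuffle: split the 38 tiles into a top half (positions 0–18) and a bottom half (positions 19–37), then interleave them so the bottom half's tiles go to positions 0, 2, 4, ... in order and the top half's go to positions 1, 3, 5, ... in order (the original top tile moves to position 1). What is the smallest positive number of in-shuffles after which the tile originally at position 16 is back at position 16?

12

Follow position 16 under repeated in-shuffles:
16 → 33 → 28 → 18 → 37 → 36 → 34 → 30 → 22 → 6 → 13 → 27 → 16
It first returns after 12 in-shuffles.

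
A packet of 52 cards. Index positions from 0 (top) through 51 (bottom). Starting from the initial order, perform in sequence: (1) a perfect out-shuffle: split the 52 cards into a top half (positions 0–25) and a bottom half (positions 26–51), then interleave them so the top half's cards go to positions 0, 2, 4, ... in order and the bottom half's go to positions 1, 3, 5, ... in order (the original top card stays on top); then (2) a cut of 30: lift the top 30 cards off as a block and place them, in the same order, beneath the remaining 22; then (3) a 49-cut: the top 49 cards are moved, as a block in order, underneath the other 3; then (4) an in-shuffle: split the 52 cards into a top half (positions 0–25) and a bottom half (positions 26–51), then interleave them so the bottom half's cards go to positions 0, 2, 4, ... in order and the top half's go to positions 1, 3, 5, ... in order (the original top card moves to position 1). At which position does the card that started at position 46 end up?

29

Track the card from position 46 forward through each operation:
  after op 1 (out-shuffle): 46 → 41
  after op 2 (cut 30): 41 → 11
  after op 3 (cut 49): 11 → 14
  after op 4 (in-shuffle): 14 → 29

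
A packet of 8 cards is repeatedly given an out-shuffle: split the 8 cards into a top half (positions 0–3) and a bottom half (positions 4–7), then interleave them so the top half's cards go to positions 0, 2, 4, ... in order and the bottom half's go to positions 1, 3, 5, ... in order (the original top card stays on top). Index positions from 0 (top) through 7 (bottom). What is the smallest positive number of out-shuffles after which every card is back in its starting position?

3

The out-shuffle permutes the 8 positions with cycle lengths [1, 1, 3, 3].
Every card is home exactly when every cycle has completed a whole number of laps, i.e. after lcm(1, 3) = 3 out-shuffles.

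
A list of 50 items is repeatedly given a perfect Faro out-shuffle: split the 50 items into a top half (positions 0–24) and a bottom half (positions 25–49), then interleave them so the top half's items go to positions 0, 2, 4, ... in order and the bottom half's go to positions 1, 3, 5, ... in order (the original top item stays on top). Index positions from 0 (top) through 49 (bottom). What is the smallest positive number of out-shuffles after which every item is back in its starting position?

The out-shuffle permutes the 50 positions with cycle lengths [1, 1, 3, 3, 21, 21].
Every item is home exactly when every cycle has completed a whole number of laps, i.e. after lcm(1, 3, 21) = 21 out-shuffles.

21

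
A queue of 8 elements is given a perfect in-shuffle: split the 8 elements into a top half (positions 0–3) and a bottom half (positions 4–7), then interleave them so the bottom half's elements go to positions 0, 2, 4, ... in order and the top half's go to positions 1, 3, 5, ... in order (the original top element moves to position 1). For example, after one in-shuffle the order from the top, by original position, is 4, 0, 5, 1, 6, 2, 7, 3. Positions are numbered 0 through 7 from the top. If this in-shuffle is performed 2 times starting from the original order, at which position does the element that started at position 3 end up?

Track the element's position through each in-shuffle:
3 → 7 → 6

6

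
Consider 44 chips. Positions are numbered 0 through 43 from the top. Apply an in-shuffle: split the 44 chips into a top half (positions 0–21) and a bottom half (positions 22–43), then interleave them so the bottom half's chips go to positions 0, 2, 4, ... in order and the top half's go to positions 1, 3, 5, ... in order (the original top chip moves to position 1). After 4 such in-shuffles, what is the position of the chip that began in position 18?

Track the chip's position through each in-shuffle:
18 → 37 → 30 → 16 → 33

33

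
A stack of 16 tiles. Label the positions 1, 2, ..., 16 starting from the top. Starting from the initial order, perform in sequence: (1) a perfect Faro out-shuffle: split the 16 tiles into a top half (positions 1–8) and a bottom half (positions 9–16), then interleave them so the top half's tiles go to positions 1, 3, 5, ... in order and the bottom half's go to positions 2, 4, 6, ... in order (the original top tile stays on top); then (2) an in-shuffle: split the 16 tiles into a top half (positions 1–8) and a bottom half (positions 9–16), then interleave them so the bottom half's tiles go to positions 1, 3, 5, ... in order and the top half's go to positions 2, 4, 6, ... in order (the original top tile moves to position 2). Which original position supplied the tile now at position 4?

Undo the operations in reverse order, starting from position 4:
  undo op 2 (in-shuffle, from top half): 4 ← 2
  undo op 1 (out-shuffle, from bottom half): 2 ← 9
So the tile at position 4 came from original position 9.

9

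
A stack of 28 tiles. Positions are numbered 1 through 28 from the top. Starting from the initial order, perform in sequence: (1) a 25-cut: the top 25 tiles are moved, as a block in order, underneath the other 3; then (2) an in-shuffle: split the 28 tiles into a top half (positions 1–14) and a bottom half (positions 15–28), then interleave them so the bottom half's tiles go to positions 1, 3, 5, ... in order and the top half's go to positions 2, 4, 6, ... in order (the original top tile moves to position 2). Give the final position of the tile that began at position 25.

27

Track the tile from position 25 forward through each operation:
  after op 1 (cut 25): 25 → 28
  after op 2 (in-shuffle): 28 → 27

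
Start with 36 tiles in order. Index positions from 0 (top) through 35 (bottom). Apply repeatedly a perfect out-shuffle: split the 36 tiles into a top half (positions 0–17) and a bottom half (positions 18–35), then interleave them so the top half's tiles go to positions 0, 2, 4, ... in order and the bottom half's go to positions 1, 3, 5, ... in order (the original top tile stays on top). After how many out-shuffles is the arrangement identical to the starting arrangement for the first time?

The out-shuffle permutes the 36 positions with cycle lengths [1, 1, 3, 3, 4, 12, 12].
Every tile is home exactly when every cycle has completed a whole number of laps, i.e. after lcm(1, 3, 4, 12) = 12 out-shuffles.

12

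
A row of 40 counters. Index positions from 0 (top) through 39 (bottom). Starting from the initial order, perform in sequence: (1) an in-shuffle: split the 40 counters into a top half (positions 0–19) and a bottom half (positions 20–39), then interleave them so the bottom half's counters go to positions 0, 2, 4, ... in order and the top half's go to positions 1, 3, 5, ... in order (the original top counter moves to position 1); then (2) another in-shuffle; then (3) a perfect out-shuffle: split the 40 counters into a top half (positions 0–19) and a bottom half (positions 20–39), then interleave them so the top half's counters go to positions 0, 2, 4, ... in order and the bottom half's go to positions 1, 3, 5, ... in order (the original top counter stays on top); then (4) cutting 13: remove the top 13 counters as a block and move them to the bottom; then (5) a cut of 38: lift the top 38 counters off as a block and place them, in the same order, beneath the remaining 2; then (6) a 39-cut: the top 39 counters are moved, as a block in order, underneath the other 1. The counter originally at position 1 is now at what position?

4

Track the counter from position 1 forward through each operation:
  after op 1 (in-shuffle): 1 → 3
  after op 2 (in-shuffle): 3 → 7
  after op 3 (out-shuffle): 7 → 14
  after op 4 (cut 13): 14 → 1
  after op 5 (cut 38): 1 → 3
  after op 6 (cut 39): 3 → 4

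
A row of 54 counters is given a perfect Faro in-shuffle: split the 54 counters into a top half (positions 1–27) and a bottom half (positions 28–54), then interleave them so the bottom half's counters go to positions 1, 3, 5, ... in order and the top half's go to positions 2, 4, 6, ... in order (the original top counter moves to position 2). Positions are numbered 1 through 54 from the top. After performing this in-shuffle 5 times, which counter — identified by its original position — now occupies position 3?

19

Work backwards from position 3, undoing one in-shuffle at a time:
3 ← 29 ← 42 ← 21 ← 38 ← 19
So the counter now at position 3 started at position 19.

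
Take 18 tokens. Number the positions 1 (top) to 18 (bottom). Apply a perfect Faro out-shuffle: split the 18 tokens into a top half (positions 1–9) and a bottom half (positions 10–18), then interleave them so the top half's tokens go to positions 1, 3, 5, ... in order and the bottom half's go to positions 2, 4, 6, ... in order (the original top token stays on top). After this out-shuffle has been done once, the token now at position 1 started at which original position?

Work backwards from position 1, undoing one out-shuffle at a time:
1 ← 1
So the token now at position 1 started at position 1.

1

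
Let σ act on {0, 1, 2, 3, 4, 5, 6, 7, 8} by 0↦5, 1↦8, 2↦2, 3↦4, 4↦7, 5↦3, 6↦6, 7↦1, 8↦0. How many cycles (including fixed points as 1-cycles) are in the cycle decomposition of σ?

Cycle decomposition: (0 5 3 4 7 1 8) (2) (6).
3 cycles.

3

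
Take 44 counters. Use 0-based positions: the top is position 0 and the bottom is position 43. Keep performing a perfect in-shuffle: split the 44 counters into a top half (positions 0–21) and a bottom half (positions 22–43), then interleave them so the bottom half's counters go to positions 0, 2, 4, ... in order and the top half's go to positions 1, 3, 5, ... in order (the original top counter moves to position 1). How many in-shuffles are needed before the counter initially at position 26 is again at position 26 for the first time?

Follow position 26 under repeated in-shuffles:
26 → 8 → 17 → 35 → 26
It first returns after 4 in-shuffles.

4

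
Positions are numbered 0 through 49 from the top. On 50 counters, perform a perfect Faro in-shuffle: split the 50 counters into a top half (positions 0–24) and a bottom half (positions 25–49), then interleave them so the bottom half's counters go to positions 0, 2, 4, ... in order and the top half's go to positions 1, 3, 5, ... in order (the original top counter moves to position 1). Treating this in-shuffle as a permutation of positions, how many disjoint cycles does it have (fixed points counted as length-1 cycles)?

7

Trace each unvisited position around until it returns:
(0 1 3 7 15 31 12 25) (2 5 11 23 47 44 38 26) (4 9 19 39 28 6 13 27) (8 17 35 20 41 32 14 29) (10 21 43 36 22 45 40 30) (16 33) (18 37 24 49 48 46 42 34)
7 cycles in total.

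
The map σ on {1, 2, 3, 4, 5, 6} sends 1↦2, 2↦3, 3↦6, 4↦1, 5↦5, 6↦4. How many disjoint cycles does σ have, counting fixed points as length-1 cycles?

2

Cycle decomposition: (1 2 3 6 4) (5).
2 cycles.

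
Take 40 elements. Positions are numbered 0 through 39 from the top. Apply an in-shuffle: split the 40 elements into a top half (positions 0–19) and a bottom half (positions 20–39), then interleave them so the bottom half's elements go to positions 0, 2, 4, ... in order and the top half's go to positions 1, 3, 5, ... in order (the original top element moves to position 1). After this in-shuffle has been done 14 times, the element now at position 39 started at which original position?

17

Work backwards from position 39, undoing one in-shuffle at a time:
39 ← 19 ← 9 ← 4 ← 22 ← ... ← 17 (14 steps).
So the element now at position 39 started at position 17.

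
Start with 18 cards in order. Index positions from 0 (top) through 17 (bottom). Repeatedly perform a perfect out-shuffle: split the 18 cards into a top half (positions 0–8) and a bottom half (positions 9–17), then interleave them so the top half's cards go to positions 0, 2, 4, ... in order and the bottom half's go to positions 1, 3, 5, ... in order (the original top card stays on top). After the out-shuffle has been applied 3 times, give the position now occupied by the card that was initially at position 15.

Track the card's position through each out-shuffle:
15 → 13 → 9 → 1

1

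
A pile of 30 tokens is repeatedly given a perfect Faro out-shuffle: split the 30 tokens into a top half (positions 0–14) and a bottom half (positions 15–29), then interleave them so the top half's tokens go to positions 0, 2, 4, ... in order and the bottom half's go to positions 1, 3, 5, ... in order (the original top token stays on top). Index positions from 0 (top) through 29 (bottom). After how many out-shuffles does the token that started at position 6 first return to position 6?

Follow position 6 under repeated out-shuffles:
6 → 12 → 24 → 19 → 9 → 18 → 7 → 14 → ... → 6 (length 28)
It first returns after 28 out-shuffles.

28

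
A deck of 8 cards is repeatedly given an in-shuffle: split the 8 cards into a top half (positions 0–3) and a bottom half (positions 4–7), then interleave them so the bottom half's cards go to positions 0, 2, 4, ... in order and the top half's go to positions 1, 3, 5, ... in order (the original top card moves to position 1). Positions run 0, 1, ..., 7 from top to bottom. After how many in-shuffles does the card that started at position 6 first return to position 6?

6

Follow position 6 under repeated in-shuffles:
6 → 4 → 0 → 1 → 3 → 7 → 6
It first returns after 6 in-shuffles.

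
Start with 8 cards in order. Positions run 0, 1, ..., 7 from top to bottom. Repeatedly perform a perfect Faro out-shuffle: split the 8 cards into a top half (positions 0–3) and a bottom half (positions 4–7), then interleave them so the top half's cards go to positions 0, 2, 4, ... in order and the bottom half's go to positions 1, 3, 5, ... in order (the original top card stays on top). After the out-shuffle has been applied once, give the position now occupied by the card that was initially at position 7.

7

Position 7 is a fixed point of every out-shuffle, so the card never moves.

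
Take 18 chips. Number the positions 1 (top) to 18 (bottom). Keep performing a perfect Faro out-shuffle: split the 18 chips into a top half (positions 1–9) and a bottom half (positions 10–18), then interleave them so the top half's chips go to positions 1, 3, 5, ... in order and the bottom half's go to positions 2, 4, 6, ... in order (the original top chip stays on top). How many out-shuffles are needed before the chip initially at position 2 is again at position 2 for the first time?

Follow position 2 under repeated out-shuffles:
2 → 3 → 5 → 9 → 17 → 16 → 14 → 10 → 2
It first returns after 8 out-shuffles.

8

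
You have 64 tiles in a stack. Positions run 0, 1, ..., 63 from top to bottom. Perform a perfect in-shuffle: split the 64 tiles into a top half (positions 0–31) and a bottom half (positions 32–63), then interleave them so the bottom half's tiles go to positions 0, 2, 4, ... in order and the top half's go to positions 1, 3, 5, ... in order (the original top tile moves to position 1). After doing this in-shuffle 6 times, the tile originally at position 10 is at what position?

53

Track the tile's position through each in-shuffle:
10 → 21 → 43 → 22 → 45 → 26 → 53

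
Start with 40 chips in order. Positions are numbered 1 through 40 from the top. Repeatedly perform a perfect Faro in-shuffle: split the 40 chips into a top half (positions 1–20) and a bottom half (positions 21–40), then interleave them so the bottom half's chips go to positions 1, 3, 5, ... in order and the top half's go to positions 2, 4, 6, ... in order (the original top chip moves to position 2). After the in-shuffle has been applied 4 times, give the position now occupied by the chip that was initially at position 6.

Track the chip's position through each in-shuffle:
6 → 12 → 24 → 7 → 14

14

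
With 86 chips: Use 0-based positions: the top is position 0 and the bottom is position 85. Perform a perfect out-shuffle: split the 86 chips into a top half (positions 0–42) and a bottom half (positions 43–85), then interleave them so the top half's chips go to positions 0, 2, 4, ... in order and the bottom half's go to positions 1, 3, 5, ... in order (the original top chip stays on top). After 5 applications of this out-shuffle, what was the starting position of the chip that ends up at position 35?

Work backwards from position 35, undoing one out-shuffle at a time:
35 ← 60 ← 30 ← 15 ← 50 ← 25
So the chip now at position 35 started at position 25.

25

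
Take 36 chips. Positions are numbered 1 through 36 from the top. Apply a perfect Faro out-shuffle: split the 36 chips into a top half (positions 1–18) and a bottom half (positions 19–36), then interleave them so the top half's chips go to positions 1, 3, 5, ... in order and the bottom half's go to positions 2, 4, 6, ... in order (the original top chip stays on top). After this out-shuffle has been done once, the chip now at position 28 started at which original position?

32

Work backwards from position 28, undoing one out-shuffle at a time:
28 ← 32
So the chip now at position 28 started at position 32.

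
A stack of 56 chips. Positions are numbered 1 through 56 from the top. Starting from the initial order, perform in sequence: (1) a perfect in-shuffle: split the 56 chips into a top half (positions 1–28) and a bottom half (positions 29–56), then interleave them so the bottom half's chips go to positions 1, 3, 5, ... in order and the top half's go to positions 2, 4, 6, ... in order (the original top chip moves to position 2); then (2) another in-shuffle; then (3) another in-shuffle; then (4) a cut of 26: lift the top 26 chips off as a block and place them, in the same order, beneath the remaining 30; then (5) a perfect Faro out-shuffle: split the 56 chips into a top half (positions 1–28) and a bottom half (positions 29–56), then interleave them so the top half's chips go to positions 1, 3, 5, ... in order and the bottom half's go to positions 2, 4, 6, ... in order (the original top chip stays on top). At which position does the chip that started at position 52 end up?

Track the chip from position 52 forward through each operation:
  after op 1 (in-shuffle): 52 → 47
  after op 2 (in-shuffle): 47 → 37
  after op 3 (in-shuffle): 37 → 17
  after op 4 (cut 26): 17 → 47
  after op 5 (out-shuffle): 47 → 38

38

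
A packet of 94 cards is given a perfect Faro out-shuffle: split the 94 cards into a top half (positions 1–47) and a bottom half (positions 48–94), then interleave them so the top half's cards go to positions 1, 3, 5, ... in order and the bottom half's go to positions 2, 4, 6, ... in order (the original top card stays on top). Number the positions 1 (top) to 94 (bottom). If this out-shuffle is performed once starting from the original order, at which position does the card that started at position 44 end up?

Track the card's position through each out-shuffle:
44 → 87

87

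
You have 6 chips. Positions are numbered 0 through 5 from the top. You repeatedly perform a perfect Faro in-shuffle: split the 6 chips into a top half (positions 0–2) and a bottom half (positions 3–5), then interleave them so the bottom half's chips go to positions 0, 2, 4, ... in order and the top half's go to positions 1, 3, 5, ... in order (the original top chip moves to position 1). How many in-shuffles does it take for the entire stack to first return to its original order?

3

The in-shuffle permutes the 6 positions with cycle lengths [3, 3].
Every chip is home exactly when every cycle has completed a whole number of laps, i.e. after lcm(3) = 3 in-shuffles.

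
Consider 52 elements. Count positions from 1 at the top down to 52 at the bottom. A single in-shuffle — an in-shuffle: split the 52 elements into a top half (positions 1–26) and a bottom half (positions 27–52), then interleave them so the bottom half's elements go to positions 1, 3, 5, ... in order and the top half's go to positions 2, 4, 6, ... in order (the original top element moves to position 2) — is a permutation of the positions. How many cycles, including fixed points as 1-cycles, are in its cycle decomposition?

1

Trace each unvisited position around until it returns:
(1 2 4 8 16 32 ... len 52)
1 cycle in total.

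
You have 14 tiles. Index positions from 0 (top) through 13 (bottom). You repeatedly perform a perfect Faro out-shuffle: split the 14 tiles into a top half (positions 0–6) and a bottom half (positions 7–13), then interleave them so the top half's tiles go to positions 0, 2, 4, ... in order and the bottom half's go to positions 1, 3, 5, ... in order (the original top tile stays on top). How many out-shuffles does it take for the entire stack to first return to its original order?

12

The out-shuffle permutes the 14 positions with cycle lengths [1, 1, 12].
Every tile is home exactly when every cycle has completed a whole number of laps, i.e. after lcm(1, 12) = 12 out-shuffles.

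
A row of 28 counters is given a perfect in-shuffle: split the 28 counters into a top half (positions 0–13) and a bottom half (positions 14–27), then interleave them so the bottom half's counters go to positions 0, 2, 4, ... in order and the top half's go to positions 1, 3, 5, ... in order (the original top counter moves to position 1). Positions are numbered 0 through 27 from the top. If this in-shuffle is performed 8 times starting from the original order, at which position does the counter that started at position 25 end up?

Track the counter's position through each in-shuffle:
25 → 22 → 16 → 4 → 9 → 19 → 10 → 21 → 14

14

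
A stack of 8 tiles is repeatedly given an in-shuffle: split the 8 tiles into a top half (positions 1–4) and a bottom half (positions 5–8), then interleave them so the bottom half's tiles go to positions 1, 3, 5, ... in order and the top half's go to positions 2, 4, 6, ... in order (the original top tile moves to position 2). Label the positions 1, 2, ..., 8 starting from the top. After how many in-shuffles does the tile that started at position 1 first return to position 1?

6

Follow position 1 under repeated in-shuffles:
1 → 2 → 4 → 8 → 7 → 5 → 1
It first returns after 6 in-shuffles.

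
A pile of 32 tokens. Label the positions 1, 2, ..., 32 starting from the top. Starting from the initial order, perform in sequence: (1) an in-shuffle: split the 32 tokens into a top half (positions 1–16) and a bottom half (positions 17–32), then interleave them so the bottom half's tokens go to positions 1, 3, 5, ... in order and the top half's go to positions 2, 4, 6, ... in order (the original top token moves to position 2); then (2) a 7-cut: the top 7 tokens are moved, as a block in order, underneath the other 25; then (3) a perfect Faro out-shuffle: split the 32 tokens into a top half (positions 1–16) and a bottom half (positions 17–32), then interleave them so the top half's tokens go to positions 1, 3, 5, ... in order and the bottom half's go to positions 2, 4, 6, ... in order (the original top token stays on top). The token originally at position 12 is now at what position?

Track the token from position 12 forward through each operation:
  after op 1 (in-shuffle): 12 → 24
  after op 2 (cut 7): 24 → 17
  after op 3 (out-shuffle): 17 → 2

2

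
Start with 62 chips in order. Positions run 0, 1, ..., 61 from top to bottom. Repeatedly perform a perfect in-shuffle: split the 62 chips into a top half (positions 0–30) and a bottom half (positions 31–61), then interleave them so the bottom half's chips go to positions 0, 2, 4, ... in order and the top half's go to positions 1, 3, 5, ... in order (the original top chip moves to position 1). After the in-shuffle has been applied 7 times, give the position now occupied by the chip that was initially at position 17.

35

Track the chip's position through each in-shuffle:
17 → 35 → 8 → 17 → 35 → 8 → 17 → 35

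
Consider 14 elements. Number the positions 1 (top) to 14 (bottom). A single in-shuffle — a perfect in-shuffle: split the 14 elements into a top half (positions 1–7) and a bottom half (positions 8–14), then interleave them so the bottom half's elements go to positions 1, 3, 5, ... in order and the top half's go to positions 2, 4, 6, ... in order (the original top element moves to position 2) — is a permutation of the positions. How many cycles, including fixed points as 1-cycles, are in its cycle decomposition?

Trace each unvisited position around until it returns:
(1 2 4 8) (3 6 12 9) (5 10) (7 14 13 11)
4 cycles in total.

4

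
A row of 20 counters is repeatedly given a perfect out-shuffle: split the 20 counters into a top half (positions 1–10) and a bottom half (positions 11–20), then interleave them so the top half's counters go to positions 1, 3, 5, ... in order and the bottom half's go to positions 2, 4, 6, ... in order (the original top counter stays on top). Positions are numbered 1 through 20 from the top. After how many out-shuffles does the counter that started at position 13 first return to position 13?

18

Follow position 13 under repeated out-shuffles:
13 → 6 → 11 → 2 → 3 → 5 → 9 → 17 → 14 → 8 → 15 → 10 → 19 → 18 → 16 → 12 → 4 → 7 → 13
It first returns after 18 out-shuffles.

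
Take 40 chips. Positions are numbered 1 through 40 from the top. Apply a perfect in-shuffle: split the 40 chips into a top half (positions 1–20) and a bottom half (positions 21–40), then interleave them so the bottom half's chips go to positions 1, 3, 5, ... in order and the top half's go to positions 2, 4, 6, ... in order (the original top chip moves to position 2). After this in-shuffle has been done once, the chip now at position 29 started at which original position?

Work backwards from position 29, undoing one in-shuffle at a time:
29 ← 35
So the chip now at position 29 started at position 35.

35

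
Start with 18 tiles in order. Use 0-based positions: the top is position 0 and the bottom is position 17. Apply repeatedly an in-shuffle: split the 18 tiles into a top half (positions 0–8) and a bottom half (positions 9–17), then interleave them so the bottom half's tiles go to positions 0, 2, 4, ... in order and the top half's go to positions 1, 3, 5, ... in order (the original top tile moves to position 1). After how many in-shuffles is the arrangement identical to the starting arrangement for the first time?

18

The in-shuffle permutes the 18 positions with cycle lengths [18].
Every tile is home exactly when every cycle has completed a whole number of laps, i.e. after lcm(18) = 18 in-shuffles.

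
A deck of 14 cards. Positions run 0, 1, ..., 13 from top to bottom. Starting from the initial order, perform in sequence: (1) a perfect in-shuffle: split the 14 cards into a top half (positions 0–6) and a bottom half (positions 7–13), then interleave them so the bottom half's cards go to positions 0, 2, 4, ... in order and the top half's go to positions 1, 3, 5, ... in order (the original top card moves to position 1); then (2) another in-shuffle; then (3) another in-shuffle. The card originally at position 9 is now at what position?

4

Track the card from position 9 forward through each operation:
  after op 1 (in-shuffle): 9 → 4
  after op 2 (in-shuffle): 4 → 9
  after op 3 (in-shuffle): 9 → 4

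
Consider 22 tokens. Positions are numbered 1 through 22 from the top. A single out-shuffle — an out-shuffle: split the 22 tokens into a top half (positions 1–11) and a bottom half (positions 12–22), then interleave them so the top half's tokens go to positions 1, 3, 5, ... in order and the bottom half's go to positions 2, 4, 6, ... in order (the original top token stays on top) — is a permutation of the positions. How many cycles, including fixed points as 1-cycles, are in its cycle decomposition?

7

Trace each unvisited position around until it returns:
(1) (2 3 5 9 17 12) (4 7 13) (6 11 21 20 18 14) (8 15) (10 19 16) (22)
7 cycles in total.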